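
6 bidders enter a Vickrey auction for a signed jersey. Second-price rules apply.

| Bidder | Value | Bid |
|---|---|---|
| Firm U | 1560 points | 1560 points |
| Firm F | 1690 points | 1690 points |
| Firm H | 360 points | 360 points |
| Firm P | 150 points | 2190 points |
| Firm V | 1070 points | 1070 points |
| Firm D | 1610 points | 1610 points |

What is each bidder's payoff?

Sorted high to low: Firm P 2190 points > Firm F 1690 points > Firm D 1610 points > Firm U 1560 points > Firm V 1070 points > Firm H 360 points.
Firm P has the top bid and wins; the price is the second-highest bid, 1690 points.
Firm P's payoff = 150 points − 1690 points = -1540 points. All other bidders lose, so their payoff is 0.

Firm U 0 points, Firm F 0 points, Firm H 0 points, Firm P -1540 points, Firm V 0 points, Firm D 0 points.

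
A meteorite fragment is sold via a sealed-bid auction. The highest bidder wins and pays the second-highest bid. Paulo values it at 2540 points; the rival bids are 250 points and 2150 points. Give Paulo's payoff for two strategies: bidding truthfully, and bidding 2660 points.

Truthful: 390 points; alternative: 390 points.

The highest competing bid is 2150 points.
Bidding truthfully at 2540 points: Paulo has the top bid, wins, and pays the second-highest bid 2150 points. Payoff = 2540 points − 2150 points = 390 points.
Bidding 2660 points: Paulo has the top bid, wins, and pays the second-highest bid 2150 points. Payoff = 2540 points − 2150 points = 390 points.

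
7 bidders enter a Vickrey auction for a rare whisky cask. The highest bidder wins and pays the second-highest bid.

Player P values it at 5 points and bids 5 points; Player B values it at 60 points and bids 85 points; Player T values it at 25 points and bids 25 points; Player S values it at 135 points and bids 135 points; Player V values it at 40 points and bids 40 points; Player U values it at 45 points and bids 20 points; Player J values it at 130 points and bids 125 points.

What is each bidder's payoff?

Ordered from highest: Player S 135 points, then Player J 125 points, then Player B 85 points, then Player V 40 points, then Player T 25 points, then Player U 20 points, then Player P 5 points.
Player S has the top bid and wins; the price is the second-highest bid, 125 points.
Player S's payoff = 135 points − 125 points = 10 points. All other bidders lose, so their payoff is 0.

Payoffs: Player P 0 points, Player B 0 points, Player T 0 points, Player S 10 points, Player V 0 points, Player U 0 points, Player J 0 points.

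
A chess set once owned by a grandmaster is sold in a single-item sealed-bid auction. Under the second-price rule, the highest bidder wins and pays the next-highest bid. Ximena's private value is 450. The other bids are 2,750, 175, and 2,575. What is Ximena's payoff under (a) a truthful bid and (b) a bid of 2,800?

The highest competing bid is 2,750.
Bidding truthfully at 450: the top bid is 2,750 (a rival), so Ximena loses. Payoff = 0.
Bidding 2,800: Ximena has the top bid, wins, and pays the second-highest bid 2,750. Payoff = 450 − 2,750 = -2,300.
Deviating from a truthful bid can only lose payoff in a second-price auction — never gain.

Truthful: 0; alternative: -2,300.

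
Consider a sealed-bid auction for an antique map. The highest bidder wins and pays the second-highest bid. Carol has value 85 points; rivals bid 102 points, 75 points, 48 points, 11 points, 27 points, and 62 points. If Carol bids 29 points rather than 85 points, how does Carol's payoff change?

Change in payoff: 0 points.

The highest competing bid is 102 points.
Bidding truthfully at 85 points: the top bid is 102 points (a rival), so Carol loses. Payoff = 0 points.
Bidding 29 points: the top bid is 102 points (a rival), so Carol loses. Payoff = 0 points.
Change = 0 points − 0 points = 0 points.
The bid only affects whether you win, not the price — here both bids land on the same side of the top rival bid, so the deviation is payoff-neutral.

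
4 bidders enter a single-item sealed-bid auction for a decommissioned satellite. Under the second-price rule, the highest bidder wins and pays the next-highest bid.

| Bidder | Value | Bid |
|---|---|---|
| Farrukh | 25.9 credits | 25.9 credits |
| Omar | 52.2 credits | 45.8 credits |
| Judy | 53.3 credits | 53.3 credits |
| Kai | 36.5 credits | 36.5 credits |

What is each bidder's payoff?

Bids in descending order: Judy 53.3 credits; Omar 45.8 credits; Kai 36.5 credits; Farrukh 25.9 credits.
Judy has the top bid and wins; the price is the second-highest bid, 45.8 credits.
Judy's payoff = 53.3 credits − 45.8 credits = 7.5 credits. All other bidders lose, so their payoff is 0.

Farrukh 0.0 credits, Omar 0.0 credits, Judy 7.5 credits, Kai 0.0 credits.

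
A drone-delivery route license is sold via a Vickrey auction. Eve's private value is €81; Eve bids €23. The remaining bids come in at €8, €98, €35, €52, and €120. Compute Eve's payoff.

Highest competing bid: €120.
Eve's bid €23 is not the highest, so Eve loses, pays nothing, and earns zero payoff.

€0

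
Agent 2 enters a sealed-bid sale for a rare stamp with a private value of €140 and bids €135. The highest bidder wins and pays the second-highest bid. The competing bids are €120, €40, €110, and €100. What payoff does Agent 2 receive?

Highest competing bid: €120.
Agent 2's bid €135 is the highest overall, so Agent 2 wins and pays the second-highest bid, €120.
Payoff = value − price = €140 − €120 = €20.

The bidder's payoff: €20.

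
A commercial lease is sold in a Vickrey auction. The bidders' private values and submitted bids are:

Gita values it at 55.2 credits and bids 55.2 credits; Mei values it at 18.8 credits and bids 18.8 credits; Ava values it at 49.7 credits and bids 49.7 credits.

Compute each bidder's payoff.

Ordered from highest: Gita 55.2 credits > Ava 49.7 credits > Mei 18.8 credits.
Gita has the top bid and wins; the price is the second-highest bid, 49.7 credits.
Gita's payoff = 55.2 credits − 49.7 credits = 5.5 credits. All other bidders lose, so their payoff is 0.

Gita 5.5 credits, Mei 0.0 credits, Ava 0.0 credits.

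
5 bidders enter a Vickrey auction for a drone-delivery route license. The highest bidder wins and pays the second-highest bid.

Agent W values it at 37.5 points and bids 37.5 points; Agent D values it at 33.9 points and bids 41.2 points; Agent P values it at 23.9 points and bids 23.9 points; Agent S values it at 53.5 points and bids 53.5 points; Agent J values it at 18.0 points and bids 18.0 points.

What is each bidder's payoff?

Agent W 0.0 points, Agent D 0.0 points, Agent P 0.0 points, Agent S 12.3 points, Agent J 0.0 points.

Sorted high to low: Agent S 53.5 points > Agent D 41.2 points > Agent W 37.5 points > Agent P 23.9 points > Agent J 18.0 points.
Agent S has the top bid and wins; the price is the second-highest bid, 41.2 points.
Agent S's payoff = 53.5 points − 41.2 points = 12.3 points. All other bidders lose, so their payoff is 0.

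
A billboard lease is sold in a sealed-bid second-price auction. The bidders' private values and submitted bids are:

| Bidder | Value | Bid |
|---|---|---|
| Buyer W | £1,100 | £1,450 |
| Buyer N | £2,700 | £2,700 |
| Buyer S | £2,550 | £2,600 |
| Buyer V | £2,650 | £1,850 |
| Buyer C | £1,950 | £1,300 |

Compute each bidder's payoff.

Ordered from highest: Buyer N £2,700 > Buyer S £2,600 > Buyer V £1,850 > Buyer W £1,450 > Buyer C £1,300.
Buyer N has the top bid and wins; the price is the second-highest bid, £2,600.
Buyer N's payoff = £2,700 − £2,600 = £100. All other bidders lose, so their payoff is 0.

Buyer W £0, Buyer N £100, Buyer S £0, Buyer V £0, Buyer C £0.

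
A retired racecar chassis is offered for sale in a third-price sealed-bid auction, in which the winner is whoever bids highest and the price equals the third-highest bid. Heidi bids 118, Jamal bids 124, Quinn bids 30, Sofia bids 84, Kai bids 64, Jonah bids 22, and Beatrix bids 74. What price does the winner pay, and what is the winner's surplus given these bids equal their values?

The winner pays 84 for a surplus of 40.

Sorted high to low: Jamal 124, then Heidi 118, then Sofia 84, then Beatrix 74, then Kai 64, then Quinn 30, then Jonah 22.
Jamal is the highest bidder, so Jamal wins.
Under the third-price rule, the price is the third-highest bid: 84.
Surplus = 124 − 84 = 40.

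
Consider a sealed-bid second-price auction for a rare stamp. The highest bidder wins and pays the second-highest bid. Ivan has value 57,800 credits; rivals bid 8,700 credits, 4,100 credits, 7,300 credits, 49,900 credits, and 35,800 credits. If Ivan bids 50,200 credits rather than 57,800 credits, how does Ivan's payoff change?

The highest competing bid is 49,900 credits.
Bidding truthfully at 57,800 credits: Ivan has the top bid, wins, and pays the second-highest bid 49,900 credits. Payoff = 57,800 credits − 49,900 credits = 7,900 credits.
Bidding 50,200 credits: Ivan has the top bid, wins, and pays the second-highest bid 49,900 credits. Payoff = 57,800 credits − 49,900 credits = 7,900 credits.
Change = 7,900 credits − 7,900 credits = 0 credits.

Change in payoff: 0 credits.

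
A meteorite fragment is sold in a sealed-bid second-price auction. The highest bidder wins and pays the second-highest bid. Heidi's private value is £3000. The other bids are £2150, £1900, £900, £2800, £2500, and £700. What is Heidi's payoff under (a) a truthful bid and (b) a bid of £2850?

(a) £200  (b) £200

The highest competing bid is £2800.
Bidding truthfully at £3000: Heidi has the top bid, wins, and pays the second-highest bid £2800. Payoff = £3000 − £2800 = £200.
Bidding £2850: Heidi has the top bid, wins, and pays the second-highest bid £2800. Payoff = £3000 − £2800 = £200.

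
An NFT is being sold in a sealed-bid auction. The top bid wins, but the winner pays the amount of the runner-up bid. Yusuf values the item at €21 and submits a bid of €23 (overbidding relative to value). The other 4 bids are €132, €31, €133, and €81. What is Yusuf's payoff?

Yusuf's payoff: €0.

Highest competing bid: €133.
Yusuf's bid €23 is not the highest, so Yusuf loses, pays nothing, and earns zero payoff.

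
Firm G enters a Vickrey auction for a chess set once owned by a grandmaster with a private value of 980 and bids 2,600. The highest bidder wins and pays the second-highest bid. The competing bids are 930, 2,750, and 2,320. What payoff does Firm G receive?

Highest competing bid: 2,750.
Firm G's bid 2,600 is not the highest, so Firm G loses, pays nothing, and earns zero payoff.

Firm G's payoff: 0.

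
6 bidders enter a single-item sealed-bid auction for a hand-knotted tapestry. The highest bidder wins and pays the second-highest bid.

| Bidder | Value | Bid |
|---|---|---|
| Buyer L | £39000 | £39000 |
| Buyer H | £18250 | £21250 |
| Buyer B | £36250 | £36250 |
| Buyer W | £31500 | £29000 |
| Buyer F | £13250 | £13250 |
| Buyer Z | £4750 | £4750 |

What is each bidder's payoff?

Ordered from highest: Buyer L £39000; Buyer B £36250; Buyer W £29000; Buyer H £21250; Buyer F £13250; Buyer Z £4750.
Buyer L has the top bid and wins; the price is the second-highest bid, £36250.
Buyer L's payoff = £39000 − £36250 = £2750. All other bidders lose, so their payoff is 0.

Buyer L £2750, Buyer H £0, Buyer B £0, Buyer W £0, Buyer F £0, Buyer Z £0.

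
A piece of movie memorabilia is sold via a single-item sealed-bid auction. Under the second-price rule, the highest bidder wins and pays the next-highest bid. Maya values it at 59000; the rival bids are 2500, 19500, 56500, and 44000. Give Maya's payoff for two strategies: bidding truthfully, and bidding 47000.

(a) 2500  (b) 0

The highest competing bid is 56500.
Bidding truthfully at 59000: Maya has the top bid, wins, and pays the second-highest bid 56500. Payoff = 59000 − 56500 = 2500.
Bidding 47000: the top bid is 56500 (a rival), so Maya loses. Payoff = 0.
This is the dominant-strategy logic: truthful bidding weakly beats any alternative.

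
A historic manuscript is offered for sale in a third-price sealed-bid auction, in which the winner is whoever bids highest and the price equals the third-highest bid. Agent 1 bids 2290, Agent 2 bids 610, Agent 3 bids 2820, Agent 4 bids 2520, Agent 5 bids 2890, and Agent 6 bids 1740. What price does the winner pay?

The winner pays 2520.

Sorted high to low: Agent 5 2890, then Agent 3 2820, then Agent 4 2520, then Agent 1 2290, then Agent 6 1740, then Agent 2 610.
Agent 5 is the highest bidder, so Agent 5 wins.
Under the third-price rule, the price is the third-highest bid: 2520.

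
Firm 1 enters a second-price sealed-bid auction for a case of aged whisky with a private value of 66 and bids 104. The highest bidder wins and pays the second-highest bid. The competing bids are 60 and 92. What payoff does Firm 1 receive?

Highest competing bid: 92.
Firm 1's bid 104 is the highest overall, so Firm 1 wins and pays the second-highest bid, 92.
Payoff = value − price = 66 − 92 = -26.
Overbidding won the item at a price above value — truthful bidding would have avoided this loss.

-26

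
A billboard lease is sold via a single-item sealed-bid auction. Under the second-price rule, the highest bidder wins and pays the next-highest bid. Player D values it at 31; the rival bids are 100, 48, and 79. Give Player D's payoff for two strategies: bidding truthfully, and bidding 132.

The highest competing bid is 100.
Bidding truthfully at 31: the top bid is 100 (a rival), so Player D loses. Payoff = 0.
Bidding 132: Player D has the top bid, wins, and pays the second-highest bid 100. Payoff = 31 − 100 = -69.

Truthful: 0; alternative: -69.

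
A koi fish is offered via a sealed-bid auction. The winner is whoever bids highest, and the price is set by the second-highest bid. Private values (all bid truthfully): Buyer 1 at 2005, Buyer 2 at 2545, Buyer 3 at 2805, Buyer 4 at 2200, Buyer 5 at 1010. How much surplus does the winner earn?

Sorted high to low: Buyer 3 2805; Buyer 2 2545; Buyer 4 2200; Buyer 1 2005; Buyer 5 1010.
Buyer 3 wins with the top bid and pays the second-highest, 2545.
Surplus = 2805 − 2545 = 260.

260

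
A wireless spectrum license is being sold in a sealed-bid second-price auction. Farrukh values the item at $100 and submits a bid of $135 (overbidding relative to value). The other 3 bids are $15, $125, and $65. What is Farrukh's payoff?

Highest competing bid: $125.
Farrukh's bid $135 is the highest overall, so Farrukh wins and pays the second-highest bid, $125.
Payoff = value − price = $100 − $125 = -$25.
Overbidding won the item at a price above value — truthful bidding would have avoided this loss.

Payoff = -$25.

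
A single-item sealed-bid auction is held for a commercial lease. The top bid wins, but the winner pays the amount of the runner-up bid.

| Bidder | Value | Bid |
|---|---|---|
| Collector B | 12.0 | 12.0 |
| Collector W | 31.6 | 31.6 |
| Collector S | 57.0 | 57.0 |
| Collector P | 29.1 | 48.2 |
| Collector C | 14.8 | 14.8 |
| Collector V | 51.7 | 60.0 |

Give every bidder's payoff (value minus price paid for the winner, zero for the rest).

Bids in descending order: Collector V 60.0 > Collector S 57.0 > Collector P 48.2 > Collector W 31.6 > Collector C 14.8 > Collector B 12.0.
Collector V has the top bid and wins; the price is the second-highest bid, 57.0.
Collector V's payoff = 51.7 − 57.0 = -5.3. All other bidders lose, so their payoff is 0.

Payoffs: Collector B 0.0, Collector W 0.0, Collector S 0.0, Collector P 0.0, Collector C 0.0, Collector V -5.3.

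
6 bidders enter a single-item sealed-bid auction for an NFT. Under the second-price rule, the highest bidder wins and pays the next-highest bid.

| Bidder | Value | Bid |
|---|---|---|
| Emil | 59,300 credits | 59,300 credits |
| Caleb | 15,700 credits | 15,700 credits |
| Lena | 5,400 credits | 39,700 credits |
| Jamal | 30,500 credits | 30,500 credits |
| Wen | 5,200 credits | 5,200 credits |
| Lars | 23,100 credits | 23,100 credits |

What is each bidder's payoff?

Emil 19,600 credits, Caleb 0 credits, Lena 0 credits, Jamal 0 credits, Wen 0 credits, Lars 0 credits.

Sorted high to low: Emil 59,300 credits, then Lena 39,700 credits, then Jamal 30,500 credits, then Lars 23,100 credits, then Caleb 15,700 credits, then Wen 5,200 credits.
Emil has the top bid and wins; the price is the second-highest bid, 39,700 credits.
Emil's payoff = 59,300 credits − 39,700 credits = 19,600 credits. All other bidders lose, so their payoff is 0.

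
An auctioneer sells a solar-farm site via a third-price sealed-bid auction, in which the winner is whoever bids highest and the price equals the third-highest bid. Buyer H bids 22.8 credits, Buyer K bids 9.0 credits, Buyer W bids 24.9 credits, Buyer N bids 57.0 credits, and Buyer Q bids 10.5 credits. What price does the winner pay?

The winner pays 22.8 credits.

Ranking the bids: Buyer N 57.0 credits > Buyer W 24.9 credits > Buyer H 22.8 credits > Buyer Q 10.5 credits > Buyer K 9.0 credits.
Buyer N is the highest bidder, so Buyer N wins.
Under the third-price rule, the price is the third-highest bid: 22.8 credits.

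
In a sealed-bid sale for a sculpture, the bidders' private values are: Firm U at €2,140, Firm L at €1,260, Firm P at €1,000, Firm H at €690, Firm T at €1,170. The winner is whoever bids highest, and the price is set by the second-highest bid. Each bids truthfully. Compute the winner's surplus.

Bids in descending order: Firm U €2,140 > Firm L €1,260 > Firm T €1,170 > Firm P €1,000 > Firm H €690.
Firm U wins with the top bid and pays the second-highest, €1,260.
Surplus = €2,140 − €1,260 = €880.

Winner's surplus: €880.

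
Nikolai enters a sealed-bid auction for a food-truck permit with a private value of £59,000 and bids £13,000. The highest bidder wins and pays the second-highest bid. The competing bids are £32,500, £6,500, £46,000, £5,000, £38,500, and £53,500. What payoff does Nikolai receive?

Highest competing bid: £53,500.
Nikolai's bid £13,000 is not the highest, so Nikolai loses, pays nothing, and earns zero payoff.

£0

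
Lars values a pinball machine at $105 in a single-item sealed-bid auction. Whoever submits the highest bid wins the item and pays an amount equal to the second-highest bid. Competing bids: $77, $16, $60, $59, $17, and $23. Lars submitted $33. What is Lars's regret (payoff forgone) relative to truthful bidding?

The highest competing bid is $77.
Bidding truthfully at $105: Lars has the top bid, wins, and pays the second-highest bid $77. Payoff = $105 − $77 = $28.
Bidding $33: the top bid is $77 (a rival), so Lars loses. Payoff = $0.
Regret = truthful payoff − actual payoff = $28 − $0 = $28.
This is the dominant-strategy logic: truthful bidding weakly beats any alternative.

Regret: $28.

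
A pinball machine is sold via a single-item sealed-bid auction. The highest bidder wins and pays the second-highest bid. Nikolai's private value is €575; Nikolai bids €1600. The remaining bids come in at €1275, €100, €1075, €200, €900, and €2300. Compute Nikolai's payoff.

Highest competing bid: €2300.
Nikolai's bid €1600 is not the highest, so Nikolai loses, pays nothing, and earns zero payoff.

Payoff = €0.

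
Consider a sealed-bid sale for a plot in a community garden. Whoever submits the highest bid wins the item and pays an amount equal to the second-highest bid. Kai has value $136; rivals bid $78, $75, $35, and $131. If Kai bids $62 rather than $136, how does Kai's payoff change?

-$5

The highest competing bid is $131.
Bidding truthfully at $136: Kai has the top bid, wins, and pays the second-highest bid $131. Payoff = $136 − $131 = $5.
Bidding $62: the top bid is $131 (a rival), so Kai loses. Payoff = $0.
Change = $0 − $5 = -$5.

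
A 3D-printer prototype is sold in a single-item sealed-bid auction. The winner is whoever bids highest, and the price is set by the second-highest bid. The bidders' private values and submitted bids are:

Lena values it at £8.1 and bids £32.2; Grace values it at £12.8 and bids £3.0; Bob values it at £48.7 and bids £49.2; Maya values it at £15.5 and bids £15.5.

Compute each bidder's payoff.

Sorted high to low: Bob £49.2, then Lena £32.2, then Maya £15.5, then Grace £3.0.
Bob has the top bid and wins; the price is the second-highest bid, £32.2.
Bob's payoff = £48.7 − £32.2 = £16.5. All other bidders lose, so their payoff is 0.

Lena £0.0, Grace £0.0, Bob £16.5, Maya £0.0.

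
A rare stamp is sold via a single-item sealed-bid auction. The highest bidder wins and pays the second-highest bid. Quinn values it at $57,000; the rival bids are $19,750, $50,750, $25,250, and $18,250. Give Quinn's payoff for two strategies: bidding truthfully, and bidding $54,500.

Truthful: $6,250; alternative: $6,250.

The highest competing bid is $50,750.
Bidding truthfully at $57,000: Quinn has the top bid, wins, and pays the second-highest bid $50,750. Payoff = $57,000 − $50,750 = $6,250.
Bidding $54,500: Quinn has the top bid, wins, and pays the second-highest bid $50,750. Payoff = $57,000 − $50,750 = $6,250.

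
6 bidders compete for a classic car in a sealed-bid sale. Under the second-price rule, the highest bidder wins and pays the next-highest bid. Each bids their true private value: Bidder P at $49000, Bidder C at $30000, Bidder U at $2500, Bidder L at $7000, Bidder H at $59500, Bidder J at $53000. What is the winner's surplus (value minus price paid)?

Ordered from highest: Bidder H $59500; Bidder J $53000; Bidder P $49000; Bidder C $30000; Bidder L $7000; Bidder U $2500.
Bidder H wins with the top bid and pays the second-highest, $53000.
Surplus = $59500 − $53000 = $6500.

$6500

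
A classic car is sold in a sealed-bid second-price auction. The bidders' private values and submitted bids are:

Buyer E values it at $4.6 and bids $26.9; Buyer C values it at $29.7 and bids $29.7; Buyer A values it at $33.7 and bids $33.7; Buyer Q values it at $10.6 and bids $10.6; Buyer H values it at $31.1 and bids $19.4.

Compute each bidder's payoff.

Payoffs: Buyer E $0.0, Buyer C $0.0, Buyer A $4.0, Buyer Q $0.0, Buyer H $0.0.

Bids in descending order: Buyer A $33.7 > Buyer C $29.7 > Buyer E $26.9 > Buyer H $19.4 > Buyer Q $10.6.
Buyer A has the top bid and wins; the price is the second-highest bid, $29.7.
Buyer A's payoff = $33.7 − $29.7 = $4.0. All other bidders lose, so their payoff is 0.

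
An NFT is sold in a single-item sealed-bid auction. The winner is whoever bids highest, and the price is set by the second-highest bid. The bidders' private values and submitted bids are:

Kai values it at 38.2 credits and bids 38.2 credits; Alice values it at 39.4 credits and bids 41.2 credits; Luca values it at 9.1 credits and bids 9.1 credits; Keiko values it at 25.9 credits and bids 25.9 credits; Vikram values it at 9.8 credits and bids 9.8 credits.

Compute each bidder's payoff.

Sorted high to low: Alice 41.2 credits; Kai 38.2 credits; Keiko 25.9 credits; Vikram 9.8 credits; Luca 9.1 credits.
Alice has the top bid and wins; the price is the second-highest bid, 38.2 credits.
Alice's payoff = 39.4 credits − 38.2 credits = 1.2 credits. All other bidders lose, so their payoff is 0.

Payoffs: Kai 0.0 credits, Alice 1.2 credits, Luca 0.0 credits, Keiko 0.0 credits, Vikram 0.0 credits.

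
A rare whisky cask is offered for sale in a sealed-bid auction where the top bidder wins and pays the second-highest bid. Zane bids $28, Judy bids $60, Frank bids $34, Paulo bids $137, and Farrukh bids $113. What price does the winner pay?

$113

Sorted high to low: Paulo $137, then Farrukh $113, then Judy $60, then Frank $34, then Zane $28.
Paulo is the highest bidder, so Paulo wins.
Under the second-price rule, the price is the second-highest bid: $113.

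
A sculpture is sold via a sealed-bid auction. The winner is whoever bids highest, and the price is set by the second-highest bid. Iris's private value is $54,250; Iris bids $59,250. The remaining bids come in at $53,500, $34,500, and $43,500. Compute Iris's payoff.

Highest competing bid: $53,500.
Iris's bid $59,250 is the highest overall, so Iris wins and pays the second-highest bid, $53,500.
Payoff = value − price = $54,250 − $53,500 = $750.

Payoff = $750.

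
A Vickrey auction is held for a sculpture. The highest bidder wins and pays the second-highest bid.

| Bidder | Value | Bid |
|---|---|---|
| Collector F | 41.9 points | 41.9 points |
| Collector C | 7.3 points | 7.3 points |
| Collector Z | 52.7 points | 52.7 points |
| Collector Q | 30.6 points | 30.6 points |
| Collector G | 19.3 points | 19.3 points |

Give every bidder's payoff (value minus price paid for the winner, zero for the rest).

Sorted high to low: Collector Z 52.7 points > Collector F 41.9 points > Collector Q 30.6 points > Collector G 19.3 points > Collector C 7.3 points.
Collector Z has the top bid and wins; the price is the second-highest bid, 41.9 points.
Collector Z's payoff = 52.7 points − 41.9 points = 10.8 points. All other bidders lose, so their payoff is 0.

Payoffs: Collector F 0.0 points, Collector C 0.0 points, Collector Z 10.8 points, Collector Q 0.0 points, Collector G 0.0 points.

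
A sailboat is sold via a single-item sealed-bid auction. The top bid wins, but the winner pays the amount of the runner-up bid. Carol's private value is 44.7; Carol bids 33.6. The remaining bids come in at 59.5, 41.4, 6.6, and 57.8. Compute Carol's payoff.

Highest competing bid: 59.5.
Carol's bid 33.6 is not the highest, so Carol loses, pays nothing, and earns zero payoff.

Carol's payoff: 0.0.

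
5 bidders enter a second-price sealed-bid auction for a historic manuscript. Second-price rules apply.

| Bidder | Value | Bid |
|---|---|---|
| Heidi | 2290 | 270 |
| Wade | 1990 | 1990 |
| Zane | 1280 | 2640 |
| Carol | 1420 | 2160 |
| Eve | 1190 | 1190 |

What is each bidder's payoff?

Ordered from highest: Zane 2640; Carol 2160; Wade 1990; Eve 1190; Heidi 270.
Zane has the top bid and wins; the price is the second-highest bid, 2160.
Zane's payoff = 1280 − 2160 = -880. All other bidders lose, so their payoff is 0.

Payoffs: Heidi 0, Wade 0, Zane -880, Carol 0, Eve 0.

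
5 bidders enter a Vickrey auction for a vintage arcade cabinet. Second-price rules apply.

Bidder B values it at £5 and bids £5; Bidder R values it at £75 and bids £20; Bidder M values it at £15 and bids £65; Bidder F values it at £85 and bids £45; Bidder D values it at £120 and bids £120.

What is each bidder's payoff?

Sorted high to low: Bidder D £120, then Bidder M £65, then Bidder F £45, then Bidder R £20, then Bidder B £5.
Bidder D has the top bid and wins; the price is the second-highest bid, £65.
Bidder D's payoff = £120 − £65 = £55. All other bidders lose, so their payoff is 0.

Bidder B £0, Bidder R £0, Bidder M £0, Bidder F £0, Bidder D £55.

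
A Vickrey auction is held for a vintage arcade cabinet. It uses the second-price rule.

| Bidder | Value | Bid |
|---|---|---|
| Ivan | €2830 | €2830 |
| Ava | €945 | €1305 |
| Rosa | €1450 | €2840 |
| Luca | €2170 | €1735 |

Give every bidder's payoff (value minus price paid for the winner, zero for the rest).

Payoffs: Ivan €0, Ava €0, Rosa -€1380, Luca €0.

Ordered from highest: Rosa €2840, then Ivan €2830, then Luca €1735, then Ava €1305.
Rosa has the top bid and wins; the price is the second-highest bid, €2830.
Rosa's payoff = €1450 − €2830 = -€1380. All other bidders lose, so their payoff is 0.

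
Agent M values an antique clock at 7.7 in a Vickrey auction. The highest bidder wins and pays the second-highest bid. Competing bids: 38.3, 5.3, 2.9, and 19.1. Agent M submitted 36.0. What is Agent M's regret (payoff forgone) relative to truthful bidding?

Payoff forgone: 0.0.

The highest competing bid is 38.3.
Bidding truthfully at 7.7: the top bid is 38.3 (a rival), so Agent M loses. Payoff = 0.0.
Bidding 36.0: the top bid is 38.3 (a rival), so Agent M loses. Payoff = 0.0.
Regret = truthful payoff − actual payoff = 0.0 − 0.0 = 0.0.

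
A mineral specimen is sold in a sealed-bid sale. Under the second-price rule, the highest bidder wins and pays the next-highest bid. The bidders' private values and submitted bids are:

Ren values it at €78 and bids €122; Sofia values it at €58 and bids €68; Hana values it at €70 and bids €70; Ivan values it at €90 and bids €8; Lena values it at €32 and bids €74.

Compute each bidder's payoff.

Ordered from highest: Ren €122; Lena €74; Hana €70; Sofia €68; Ivan €8.
Ren has the top bid and wins; the price is the second-highest bid, €74.
Ren's payoff = €78 − €74 = €4. All other bidders lose, so their payoff is 0.

Ren €4, Sofia €0, Hana €0, Ivan €0, Lena €0.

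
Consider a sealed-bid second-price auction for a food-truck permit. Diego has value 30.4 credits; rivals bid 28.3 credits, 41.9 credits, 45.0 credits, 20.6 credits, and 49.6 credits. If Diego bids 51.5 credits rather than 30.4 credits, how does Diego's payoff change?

The highest competing bid is 49.6 credits.
Bidding truthfully at 30.4 credits: the top bid is 49.6 credits (a rival), so Diego loses. Payoff = 0.0 credits.
Bidding 51.5 credits: Diego has the top bid, wins, and pays the second-highest bid 49.6 credits. Payoff = 30.4 credits − 49.6 credits = -19.2 credits.
Change = -19.2 credits − 0.0 credits = -19.2 credits.
This is the dominant-strategy logic: truthful bidding weakly beats any alternative.

Payoff change: -19.2 credits.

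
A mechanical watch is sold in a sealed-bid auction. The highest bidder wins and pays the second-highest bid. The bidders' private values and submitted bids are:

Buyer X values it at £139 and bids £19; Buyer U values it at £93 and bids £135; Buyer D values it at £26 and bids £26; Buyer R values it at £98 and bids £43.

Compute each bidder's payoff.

Buyer X £0, Buyer U £50, Buyer D £0, Buyer R £0.

Ranking the bids: Buyer U £135 > Buyer R £43 > Buyer D £26 > Buyer X £19.
Buyer U has the top bid and wins; the price is the second-highest bid, £43.
Buyer U's payoff = £93 − £43 = £50. All other bidders lose, so their payoff is 0.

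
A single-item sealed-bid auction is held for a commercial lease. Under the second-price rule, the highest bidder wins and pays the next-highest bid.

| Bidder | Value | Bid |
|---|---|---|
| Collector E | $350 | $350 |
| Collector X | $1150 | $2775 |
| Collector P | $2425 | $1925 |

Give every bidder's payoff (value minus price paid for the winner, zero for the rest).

Payoffs: Collector E $0, Collector X -$775, Collector P $0.

Bids in descending order: Collector X $2775, then Collector P $1925, then Collector E $350.
Collector X has the top bid and wins; the price is the second-highest bid, $1925.
Collector X's payoff = $1150 − $1925 = -$775. All other bidders lose, so their payoff is 0.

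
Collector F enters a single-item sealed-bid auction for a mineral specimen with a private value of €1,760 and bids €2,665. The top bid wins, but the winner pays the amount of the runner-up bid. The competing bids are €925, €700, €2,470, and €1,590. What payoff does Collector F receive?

Highest competing bid: €2,470.
Collector F's bid €2,665 is the highest overall, so Collector F wins and pays the second-highest bid, €2,470.
Payoff = value − price = €1,760 − €2,470 = -€710.
Overbidding won the item at a price above value — truthful bidding would have avoided this loss.

Collector F's payoff: -€710.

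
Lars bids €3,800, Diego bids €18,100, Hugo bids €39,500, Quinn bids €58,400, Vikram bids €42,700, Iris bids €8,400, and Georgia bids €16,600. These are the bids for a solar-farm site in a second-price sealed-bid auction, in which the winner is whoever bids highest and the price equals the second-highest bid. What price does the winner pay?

Ordered from highest: Quinn €58,400, then Vikram €42,700, then Hugo €39,500, then Diego €18,100, then Georgia €16,600, then Iris €8,400, then Lars €3,800.
Quinn is the highest bidder, so Quinn wins.
Under the second-price rule, the price is the second-highest bid: €42,700.

Price paid: €42,700.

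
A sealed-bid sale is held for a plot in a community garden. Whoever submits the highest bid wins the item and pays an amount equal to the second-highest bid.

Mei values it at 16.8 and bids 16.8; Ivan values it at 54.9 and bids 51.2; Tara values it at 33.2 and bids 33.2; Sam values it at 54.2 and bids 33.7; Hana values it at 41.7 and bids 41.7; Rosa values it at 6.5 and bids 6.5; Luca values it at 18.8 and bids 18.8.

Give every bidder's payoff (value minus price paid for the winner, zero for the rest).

Ranking the bids: Ivan 51.2; Hana 41.7; Sam 33.7; Tara 33.2; Luca 18.8; Mei 16.8; Rosa 6.5.
Ivan has the top bid and wins; the price is the second-highest bid, 41.7.
Ivan's payoff = 54.9 − 41.7 = 13.2. All other bidders lose, so their payoff is 0.

Payoffs: Mei 0.0, Ivan 13.2, Tara 0.0, Sam 0.0, Hana 0.0, Rosa 0.0, Luca 0.0.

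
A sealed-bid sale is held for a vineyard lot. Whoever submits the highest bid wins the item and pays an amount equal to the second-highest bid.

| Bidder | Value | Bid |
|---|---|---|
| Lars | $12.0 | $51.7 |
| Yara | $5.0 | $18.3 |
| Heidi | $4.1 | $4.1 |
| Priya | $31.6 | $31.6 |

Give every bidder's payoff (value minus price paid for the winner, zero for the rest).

Lars -$19.6, Yara $0.0, Heidi $0.0, Priya $0.0.

Ranking the bids: Lars $51.7 > Priya $31.6 > Yara $18.3 > Heidi $4.1.
Lars has the top bid and wins; the price is the second-highest bid, $31.6.
Lars's payoff = $12.0 − $31.6 = -$19.6. All other bidders lose, so their payoff is 0.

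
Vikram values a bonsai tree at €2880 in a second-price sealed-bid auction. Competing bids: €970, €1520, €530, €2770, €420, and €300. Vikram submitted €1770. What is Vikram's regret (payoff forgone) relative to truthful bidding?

€110

The highest competing bid is €2770.
Bidding truthfully at €2880: Vikram has the top bid, wins, and pays the second-highest bid €2770. Payoff = €2880 − €2770 = €110.
Bidding €1770: the top bid is €2770 (a rival), so Vikram loses. Payoff = €0.
Regret = truthful payoff − actual payoff = €110 − €0 = €110.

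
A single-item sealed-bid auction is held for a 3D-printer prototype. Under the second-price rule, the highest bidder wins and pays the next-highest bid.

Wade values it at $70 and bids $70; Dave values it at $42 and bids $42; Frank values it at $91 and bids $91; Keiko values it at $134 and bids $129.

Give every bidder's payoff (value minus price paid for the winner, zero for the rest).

Payoffs: Wade $0, Dave $0, Frank $0, Keiko $43.

Ranking the bids: Keiko $129, then Frank $91, then Wade $70, then Dave $42.
Keiko has the top bid and wins; the price is the second-highest bid, $91.
Keiko's payoff = $134 − $91 = $43. All other bidders lose, so their payoff is 0.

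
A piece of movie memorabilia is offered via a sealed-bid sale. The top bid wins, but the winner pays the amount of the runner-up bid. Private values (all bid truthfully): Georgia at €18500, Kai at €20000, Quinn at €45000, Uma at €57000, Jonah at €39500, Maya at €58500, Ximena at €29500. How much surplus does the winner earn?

Ordered from highest: Maya €58500, then Uma €57000, then Quinn €45000, then Jonah €39500, then Ximena €29500, then Kai €20000, then Georgia €18500.
Maya wins with the top bid and pays the second-highest, €57000.
Surplus = €58500 − €57000 = €1500.

Surplus = €1500.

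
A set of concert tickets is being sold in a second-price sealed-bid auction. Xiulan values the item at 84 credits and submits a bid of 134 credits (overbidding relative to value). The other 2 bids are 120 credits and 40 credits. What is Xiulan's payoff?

Xiulan's payoff: -36 credits.

Highest competing bid: 120 credits.
Xiulan's bid 134 credits is the highest overall, so Xiulan wins and pays the second-highest bid, 120 credits.
Payoff = value − price = 84 credits − 120 credits = -36 credits.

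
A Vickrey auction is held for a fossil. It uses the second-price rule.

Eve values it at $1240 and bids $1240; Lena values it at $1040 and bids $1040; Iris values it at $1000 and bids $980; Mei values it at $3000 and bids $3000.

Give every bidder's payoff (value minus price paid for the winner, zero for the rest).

Payoffs: Eve $0, Lena $0, Iris $0, Mei $1760.

Ordered from highest: Mei $3000, then Eve $1240, then Lena $1040, then Iris $980.
Mei has the top bid and wins; the price is the second-highest bid, $1240.
Mei's payoff = $3000 − $1240 = $1760. All other bidders lose, so their payoff is 0.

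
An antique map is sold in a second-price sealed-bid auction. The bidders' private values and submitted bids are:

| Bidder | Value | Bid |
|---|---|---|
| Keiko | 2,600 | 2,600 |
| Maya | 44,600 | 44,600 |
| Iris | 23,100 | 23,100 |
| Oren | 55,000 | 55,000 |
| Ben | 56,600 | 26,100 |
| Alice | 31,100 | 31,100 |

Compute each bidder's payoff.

Payoffs: Keiko 0, Maya 0, Iris 0, Oren 10,400, Ben 0, Alice 0.

Sorted high to low: Oren 55,000, then Maya 44,600, then Alice 31,100, then Ben 26,100, then Iris 23,100, then Keiko 2,600.
Oren has the top bid and wins; the price is the second-highest bid, 44,600.
Oren's payoff = 55,000 − 44,600 = 10,400. All other bidders lose, so their payoff is 0.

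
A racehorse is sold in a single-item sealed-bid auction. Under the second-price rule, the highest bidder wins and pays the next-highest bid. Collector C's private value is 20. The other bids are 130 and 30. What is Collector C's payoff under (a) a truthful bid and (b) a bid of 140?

The highest competing bid is 130.
Bidding truthfully at 20: the top bid is 130 (a rival), so Collector C loses. Payoff = 0.
Bidding 140: Collector C has the top bid, wins, and pays the second-highest bid 130. Payoff = 20 − 130 = -110.
This is the dominant-strategy logic: truthful bidding weakly beats any alternative.

(a) 0  (b) -110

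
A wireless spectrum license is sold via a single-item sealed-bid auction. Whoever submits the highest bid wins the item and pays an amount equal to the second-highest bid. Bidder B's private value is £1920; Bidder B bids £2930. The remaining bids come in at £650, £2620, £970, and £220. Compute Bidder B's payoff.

Payoff = -£700.

Highest competing bid: £2620.
Bidder B's bid £2930 is the highest overall, so Bidder B wins and pays the second-highest bid, £2620.
Payoff = value − price = £1920 − £2620 = -£700.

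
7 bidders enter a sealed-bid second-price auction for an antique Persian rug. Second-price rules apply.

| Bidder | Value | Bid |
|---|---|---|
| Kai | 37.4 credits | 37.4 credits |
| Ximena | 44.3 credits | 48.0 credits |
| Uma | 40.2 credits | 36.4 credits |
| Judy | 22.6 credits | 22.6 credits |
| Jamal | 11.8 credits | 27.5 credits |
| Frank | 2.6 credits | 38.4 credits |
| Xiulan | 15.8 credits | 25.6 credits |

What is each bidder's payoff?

Ordered from highest: Ximena 48.0 credits; Frank 38.4 credits; Kai 37.4 credits; Uma 36.4 credits; Jamal 27.5 credits; Xiulan 25.6 credits; Judy 22.6 credits.
Ximena has the top bid and wins; the price is the second-highest bid, 38.4 credits.
Ximena's payoff = 44.3 credits − 38.4 credits = 5.9 credits. All other bidders lose, so their payoff is 0.

Kai 0.0 credits, Ximena 5.9 credits, Uma 0.0 credits, Judy 0.0 credits, Jamal 0.0 credits, Frank 0.0 credits, Xiulan 0.0 credits.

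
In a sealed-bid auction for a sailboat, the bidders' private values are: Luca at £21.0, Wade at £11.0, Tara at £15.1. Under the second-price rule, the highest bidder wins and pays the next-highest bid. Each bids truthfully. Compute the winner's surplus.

Sorted high to low: Luca £21.0, then Tara £15.1, then Wade £11.0.
Luca wins with the top bid and pays the second-highest, £15.1.
Surplus = £21.0 − £15.1 = £5.9.

Winner's surplus: £5.9.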